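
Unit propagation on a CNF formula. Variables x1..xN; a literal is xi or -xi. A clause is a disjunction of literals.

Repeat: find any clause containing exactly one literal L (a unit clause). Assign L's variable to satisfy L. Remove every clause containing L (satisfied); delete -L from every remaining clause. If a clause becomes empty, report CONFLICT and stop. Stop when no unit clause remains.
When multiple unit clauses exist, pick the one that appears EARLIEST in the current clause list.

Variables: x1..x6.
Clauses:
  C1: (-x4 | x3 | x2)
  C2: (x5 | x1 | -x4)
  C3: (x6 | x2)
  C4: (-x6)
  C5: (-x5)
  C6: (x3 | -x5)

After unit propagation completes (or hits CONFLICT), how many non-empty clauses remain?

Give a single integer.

unit clause [-6] forces x6=F; simplify:
  drop 6 from [6, 2] -> [2]
  satisfied 1 clause(s); 5 remain; assigned so far: [6]
unit clause [2] forces x2=T; simplify:
  satisfied 2 clause(s); 3 remain; assigned so far: [2, 6]
unit clause [-5] forces x5=F; simplify:
  drop 5 from [5, 1, -4] -> [1, -4]
  satisfied 2 clause(s); 1 remain; assigned so far: [2, 5, 6]

Answer: 1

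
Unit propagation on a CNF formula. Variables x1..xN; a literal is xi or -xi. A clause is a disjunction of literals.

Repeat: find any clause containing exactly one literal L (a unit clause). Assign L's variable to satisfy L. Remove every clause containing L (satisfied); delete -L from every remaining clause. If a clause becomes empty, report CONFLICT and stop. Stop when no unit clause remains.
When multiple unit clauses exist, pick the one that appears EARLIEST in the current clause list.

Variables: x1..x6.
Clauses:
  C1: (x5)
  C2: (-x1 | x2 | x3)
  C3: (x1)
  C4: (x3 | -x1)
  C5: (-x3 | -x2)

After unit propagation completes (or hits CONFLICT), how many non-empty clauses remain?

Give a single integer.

Answer: 0

Derivation:
unit clause [5] forces x5=T; simplify:
  satisfied 1 clause(s); 4 remain; assigned so far: [5]
unit clause [1] forces x1=T; simplify:
  drop -1 from [-1, 2, 3] -> [2, 3]
  drop -1 from [3, -1] -> [3]
  satisfied 1 clause(s); 3 remain; assigned so far: [1, 5]
unit clause [3] forces x3=T; simplify:
  drop -3 from [-3, -2] -> [-2]
  satisfied 2 clause(s); 1 remain; assigned so far: [1, 3, 5]
unit clause [-2] forces x2=F; simplify:
  satisfied 1 clause(s); 0 remain; assigned so far: [1, 2, 3, 5]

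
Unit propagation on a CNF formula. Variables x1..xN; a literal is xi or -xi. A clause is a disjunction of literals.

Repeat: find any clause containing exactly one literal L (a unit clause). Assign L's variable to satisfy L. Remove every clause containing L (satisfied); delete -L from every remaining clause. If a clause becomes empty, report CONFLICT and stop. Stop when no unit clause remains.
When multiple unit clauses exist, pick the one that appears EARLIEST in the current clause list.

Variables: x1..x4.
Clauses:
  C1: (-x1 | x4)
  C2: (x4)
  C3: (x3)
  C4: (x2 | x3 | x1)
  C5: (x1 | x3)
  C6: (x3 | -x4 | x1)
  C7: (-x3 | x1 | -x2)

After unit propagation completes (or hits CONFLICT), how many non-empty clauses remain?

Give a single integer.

unit clause [4] forces x4=T; simplify:
  drop -4 from [3, -4, 1] -> [3, 1]
  satisfied 2 clause(s); 5 remain; assigned so far: [4]
unit clause [3] forces x3=T; simplify:
  drop -3 from [-3, 1, -2] -> [1, -2]
  satisfied 4 clause(s); 1 remain; assigned so far: [3, 4]

Answer: 1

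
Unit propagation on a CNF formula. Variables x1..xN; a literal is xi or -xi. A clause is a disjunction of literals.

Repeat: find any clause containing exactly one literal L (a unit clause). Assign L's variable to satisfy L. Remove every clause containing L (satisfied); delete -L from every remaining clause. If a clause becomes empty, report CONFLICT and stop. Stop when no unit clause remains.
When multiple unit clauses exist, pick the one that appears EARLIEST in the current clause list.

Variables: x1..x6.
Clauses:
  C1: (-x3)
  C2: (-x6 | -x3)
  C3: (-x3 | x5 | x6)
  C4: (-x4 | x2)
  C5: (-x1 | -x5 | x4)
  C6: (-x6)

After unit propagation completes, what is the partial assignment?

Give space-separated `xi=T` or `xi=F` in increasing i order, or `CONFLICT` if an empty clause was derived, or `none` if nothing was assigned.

Answer: x3=F x6=F

Derivation:
unit clause [-3] forces x3=F; simplify:
  satisfied 3 clause(s); 3 remain; assigned so far: [3]
unit clause [-6] forces x6=F; simplify:
  satisfied 1 clause(s); 2 remain; assigned so far: [3, 6]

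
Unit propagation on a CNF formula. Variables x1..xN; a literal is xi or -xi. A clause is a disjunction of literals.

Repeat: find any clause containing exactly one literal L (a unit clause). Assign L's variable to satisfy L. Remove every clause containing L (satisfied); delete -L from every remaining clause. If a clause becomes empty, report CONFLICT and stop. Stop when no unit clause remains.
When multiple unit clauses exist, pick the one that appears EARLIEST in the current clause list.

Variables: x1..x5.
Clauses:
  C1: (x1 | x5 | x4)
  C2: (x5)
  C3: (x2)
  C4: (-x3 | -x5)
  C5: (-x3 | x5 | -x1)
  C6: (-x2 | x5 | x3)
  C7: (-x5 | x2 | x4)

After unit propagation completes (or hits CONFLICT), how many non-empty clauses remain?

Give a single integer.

unit clause [5] forces x5=T; simplify:
  drop -5 from [-3, -5] -> [-3]
  drop -5 from [-5, 2, 4] -> [2, 4]
  satisfied 4 clause(s); 3 remain; assigned so far: [5]
unit clause [2] forces x2=T; simplify:
  satisfied 2 clause(s); 1 remain; assigned so far: [2, 5]
unit clause [-3] forces x3=F; simplify:
  satisfied 1 clause(s); 0 remain; assigned so far: [2, 3, 5]

Answer: 0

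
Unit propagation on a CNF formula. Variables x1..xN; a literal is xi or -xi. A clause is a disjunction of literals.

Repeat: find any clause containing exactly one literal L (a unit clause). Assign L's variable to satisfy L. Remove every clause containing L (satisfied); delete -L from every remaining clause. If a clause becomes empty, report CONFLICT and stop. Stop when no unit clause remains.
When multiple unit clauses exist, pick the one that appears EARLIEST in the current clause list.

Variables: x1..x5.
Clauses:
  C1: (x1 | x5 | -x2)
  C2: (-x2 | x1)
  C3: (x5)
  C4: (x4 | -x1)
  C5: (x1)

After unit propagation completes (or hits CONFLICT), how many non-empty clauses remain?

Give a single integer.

unit clause [5] forces x5=T; simplify:
  satisfied 2 clause(s); 3 remain; assigned so far: [5]
unit clause [1] forces x1=T; simplify:
  drop -1 from [4, -1] -> [4]
  satisfied 2 clause(s); 1 remain; assigned so far: [1, 5]
unit clause [4] forces x4=T; simplify:
  satisfied 1 clause(s); 0 remain; assigned so far: [1, 4, 5]

Answer: 0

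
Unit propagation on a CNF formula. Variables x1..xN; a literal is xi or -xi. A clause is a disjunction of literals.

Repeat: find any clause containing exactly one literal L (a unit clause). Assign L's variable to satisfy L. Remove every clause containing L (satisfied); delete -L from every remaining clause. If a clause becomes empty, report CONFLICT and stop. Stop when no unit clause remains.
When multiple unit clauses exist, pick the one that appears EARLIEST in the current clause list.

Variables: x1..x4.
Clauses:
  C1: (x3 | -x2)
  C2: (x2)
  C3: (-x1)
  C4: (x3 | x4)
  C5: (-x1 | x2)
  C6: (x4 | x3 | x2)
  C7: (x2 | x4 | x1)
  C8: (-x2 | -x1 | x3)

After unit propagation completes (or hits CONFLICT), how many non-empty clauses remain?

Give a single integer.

unit clause [2] forces x2=T; simplify:
  drop -2 from [3, -2] -> [3]
  drop -2 from [-2, -1, 3] -> [-1, 3]
  satisfied 4 clause(s); 4 remain; assigned so far: [2]
unit clause [3] forces x3=T; simplify:
  satisfied 3 clause(s); 1 remain; assigned so far: [2, 3]
unit clause [-1] forces x1=F; simplify:
  satisfied 1 clause(s); 0 remain; assigned so far: [1, 2, 3]

Answer: 0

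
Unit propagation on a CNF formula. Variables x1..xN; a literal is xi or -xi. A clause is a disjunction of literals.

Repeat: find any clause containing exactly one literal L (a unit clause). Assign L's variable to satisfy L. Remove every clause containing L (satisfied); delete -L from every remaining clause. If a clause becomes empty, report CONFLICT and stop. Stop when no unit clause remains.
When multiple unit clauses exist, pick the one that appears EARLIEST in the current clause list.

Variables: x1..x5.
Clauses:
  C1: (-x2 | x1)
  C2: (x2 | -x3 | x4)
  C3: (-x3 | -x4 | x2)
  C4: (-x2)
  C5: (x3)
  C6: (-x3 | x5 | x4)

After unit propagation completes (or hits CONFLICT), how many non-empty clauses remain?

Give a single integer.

Answer: 0

Derivation:
unit clause [-2] forces x2=F; simplify:
  drop 2 from [2, -3, 4] -> [-3, 4]
  drop 2 from [-3, -4, 2] -> [-3, -4]
  satisfied 2 clause(s); 4 remain; assigned so far: [2]
unit clause [3] forces x3=T; simplify:
  drop -3 from [-3, 4] -> [4]
  drop -3 from [-3, -4] -> [-4]
  drop -3 from [-3, 5, 4] -> [5, 4]
  satisfied 1 clause(s); 3 remain; assigned so far: [2, 3]
unit clause [4] forces x4=T; simplify:
  drop -4 from [-4] -> [] (empty!)
  satisfied 2 clause(s); 1 remain; assigned so far: [2, 3, 4]
CONFLICT (empty clause)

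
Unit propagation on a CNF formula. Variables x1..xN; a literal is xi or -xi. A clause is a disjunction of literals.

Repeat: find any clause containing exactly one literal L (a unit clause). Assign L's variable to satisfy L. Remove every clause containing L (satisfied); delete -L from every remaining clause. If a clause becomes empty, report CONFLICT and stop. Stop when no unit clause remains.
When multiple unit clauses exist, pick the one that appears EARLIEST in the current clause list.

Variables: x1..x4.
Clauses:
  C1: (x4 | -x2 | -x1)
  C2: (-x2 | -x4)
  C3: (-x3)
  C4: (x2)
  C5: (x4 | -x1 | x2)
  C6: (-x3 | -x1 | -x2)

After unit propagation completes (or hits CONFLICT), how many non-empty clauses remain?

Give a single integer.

unit clause [-3] forces x3=F; simplify:
  satisfied 2 clause(s); 4 remain; assigned so far: [3]
unit clause [2] forces x2=T; simplify:
  drop -2 from [4, -2, -1] -> [4, -1]
  drop -2 from [-2, -4] -> [-4]
  satisfied 2 clause(s); 2 remain; assigned so far: [2, 3]
unit clause [-4] forces x4=F; simplify:
  drop 4 from [4, -1] -> [-1]
  satisfied 1 clause(s); 1 remain; assigned so far: [2, 3, 4]
unit clause [-1] forces x1=F; simplify:
  satisfied 1 clause(s); 0 remain; assigned so far: [1, 2, 3, 4]

Answer: 0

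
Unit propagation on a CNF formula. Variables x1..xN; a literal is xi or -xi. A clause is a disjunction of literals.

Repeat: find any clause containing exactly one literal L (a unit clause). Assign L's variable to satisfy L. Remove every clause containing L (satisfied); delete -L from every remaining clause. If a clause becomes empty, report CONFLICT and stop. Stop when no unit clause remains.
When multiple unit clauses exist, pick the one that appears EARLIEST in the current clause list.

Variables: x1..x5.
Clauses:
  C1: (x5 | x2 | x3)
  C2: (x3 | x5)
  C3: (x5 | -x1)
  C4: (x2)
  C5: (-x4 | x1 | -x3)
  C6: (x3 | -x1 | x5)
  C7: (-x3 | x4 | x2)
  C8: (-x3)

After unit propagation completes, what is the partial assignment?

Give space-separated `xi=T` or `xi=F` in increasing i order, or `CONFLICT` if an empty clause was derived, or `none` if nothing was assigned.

Answer: x2=T x3=F x5=T

Derivation:
unit clause [2] forces x2=T; simplify:
  satisfied 3 clause(s); 5 remain; assigned so far: [2]
unit clause [-3] forces x3=F; simplify:
  drop 3 from [3, 5] -> [5]
  drop 3 from [3, -1, 5] -> [-1, 5]
  satisfied 2 clause(s); 3 remain; assigned so far: [2, 3]
unit clause [5] forces x5=T; simplify:
  satisfied 3 clause(s); 0 remain; assigned so far: [2, 3, 5]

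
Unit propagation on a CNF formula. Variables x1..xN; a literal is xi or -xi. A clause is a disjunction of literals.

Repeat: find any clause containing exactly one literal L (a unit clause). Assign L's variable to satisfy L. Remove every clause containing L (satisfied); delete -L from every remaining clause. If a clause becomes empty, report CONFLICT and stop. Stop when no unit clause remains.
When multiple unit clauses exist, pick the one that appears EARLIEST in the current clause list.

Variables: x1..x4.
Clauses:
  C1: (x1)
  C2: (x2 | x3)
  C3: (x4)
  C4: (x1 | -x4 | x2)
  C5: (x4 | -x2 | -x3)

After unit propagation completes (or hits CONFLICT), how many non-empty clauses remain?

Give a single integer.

Answer: 1

Derivation:
unit clause [1] forces x1=T; simplify:
  satisfied 2 clause(s); 3 remain; assigned so far: [1]
unit clause [4] forces x4=T; simplify:
  satisfied 2 clause(s); 1 remain; assigned so far: [1, 4]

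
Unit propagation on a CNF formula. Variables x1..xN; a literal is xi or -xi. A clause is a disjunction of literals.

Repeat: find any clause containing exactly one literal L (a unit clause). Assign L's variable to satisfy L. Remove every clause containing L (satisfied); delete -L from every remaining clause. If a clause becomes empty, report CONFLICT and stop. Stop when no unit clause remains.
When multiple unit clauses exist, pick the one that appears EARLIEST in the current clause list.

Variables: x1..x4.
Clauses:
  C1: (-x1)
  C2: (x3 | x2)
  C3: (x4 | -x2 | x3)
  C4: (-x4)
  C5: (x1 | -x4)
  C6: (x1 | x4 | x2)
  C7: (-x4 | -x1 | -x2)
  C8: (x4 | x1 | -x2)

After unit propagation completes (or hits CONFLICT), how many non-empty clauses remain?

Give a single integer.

unit clause [-1] forces x1=F; simplify:
  drop 1 from [1, -4] -> [-4]
  drop 1 from [1, 4, 2] -> [4, 2]
  drop 1 from [4, 1, -2] -> [4, -2]
  satisfied 2 clause(s); 6 remain; assigned so far: [1]
unit clause [-4] forces x4=F; simplify:
  drop 4 from [4, -2, 3] -> [-2, 3]
  drop 4 from [4, 2] -> [2]
  drop 4 from [4, -2] -> [-2]
  satisfied 2 clause(s); 4 remain; assigned so far: [1, 4]
unit clause [2] forces x2=T; simplify:
  drop -2 from [-2, 3] -> [3]
  drop -2 from [-2] -> [] (empty!)
  satisfied 2 clause(s); 2 remain; assigned so far: [1, 2, 4]
CONFLICT (empty clause)

Answer: 1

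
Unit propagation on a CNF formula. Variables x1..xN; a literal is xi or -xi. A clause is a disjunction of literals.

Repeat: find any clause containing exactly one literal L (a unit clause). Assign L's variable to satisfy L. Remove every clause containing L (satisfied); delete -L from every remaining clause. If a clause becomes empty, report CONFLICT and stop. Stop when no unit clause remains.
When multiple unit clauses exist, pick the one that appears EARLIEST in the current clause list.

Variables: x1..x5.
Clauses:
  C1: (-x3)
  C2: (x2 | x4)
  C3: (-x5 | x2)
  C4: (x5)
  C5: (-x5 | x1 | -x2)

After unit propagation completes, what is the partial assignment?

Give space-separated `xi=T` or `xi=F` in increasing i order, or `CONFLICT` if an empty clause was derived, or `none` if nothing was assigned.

unit clause [-3] forces x3=F; simplify:
  satisfied 1 clause(s); 4 remain; assigned so far: [3]
unit clause [5] forces x5=T; simplify:
  drop -5 from [-5, 2] -> [2]
  drop -5 from [-5, 1, -2] -> [1, -2]
  satisfied 1 clause(s); 3 remain; assigned so far: [3, 5]
unit clause [2] forces x2=T; simplify:
  drop -2 from [1, -2] -> [1]
  satisfied 2 clause(s); 1 remain; assigned so far: [2, 3, 5]
unit clause [1] forces x1=T; simplify:
  satisfied 1 clause(s); 0 remain; assigned so far: [1, 2, 3, 5]

Answer: x1=T x2=T x3=F x5=T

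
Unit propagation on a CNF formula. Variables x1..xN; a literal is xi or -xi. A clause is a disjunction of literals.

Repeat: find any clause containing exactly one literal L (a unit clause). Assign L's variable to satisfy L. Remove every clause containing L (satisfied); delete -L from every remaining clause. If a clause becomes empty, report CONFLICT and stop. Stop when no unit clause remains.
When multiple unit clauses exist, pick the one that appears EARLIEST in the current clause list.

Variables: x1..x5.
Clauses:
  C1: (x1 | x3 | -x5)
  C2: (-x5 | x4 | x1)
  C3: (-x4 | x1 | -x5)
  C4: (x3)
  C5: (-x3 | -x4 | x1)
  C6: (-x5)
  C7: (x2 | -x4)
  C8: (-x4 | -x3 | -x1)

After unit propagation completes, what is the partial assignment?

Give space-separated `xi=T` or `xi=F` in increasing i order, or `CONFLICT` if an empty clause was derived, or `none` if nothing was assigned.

Answer: x3=T x5=F

Derivation:
unit clause [3] forces x3=T; simplify:
  drop -3 from [-3, -4, 1] -> [-4, 1]
  drop -3 from [-4, -3, -1] -> [-4, -1]
  satisfied 2 clause(s); 6 remain; assigned so far: [3]
unit clause [-5] forces x5=F; simplify:
  satisfied 3 clause(s); 3 remain; assigned so far: [3, 5]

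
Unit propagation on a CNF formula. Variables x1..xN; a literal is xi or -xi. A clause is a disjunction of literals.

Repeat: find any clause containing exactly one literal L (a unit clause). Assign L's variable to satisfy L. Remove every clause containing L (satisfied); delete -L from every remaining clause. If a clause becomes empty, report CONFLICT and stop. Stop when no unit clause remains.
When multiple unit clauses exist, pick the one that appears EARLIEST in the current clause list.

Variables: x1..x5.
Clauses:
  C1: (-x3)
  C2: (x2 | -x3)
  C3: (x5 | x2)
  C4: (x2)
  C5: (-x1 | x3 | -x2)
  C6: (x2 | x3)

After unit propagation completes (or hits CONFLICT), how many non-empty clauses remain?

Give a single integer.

unit clause [-3] forces x3=F; simplify:
  drop 3 from [-1, 3, -2] -> [-1, -2]
  drop 3 from [2, 3] -> [2]
  satisfied 2 clause(s); 4 remain; assigned so far: [3]
unit clause [2] forces x2=T; simplify:
  drop -2 from [-1, -2] -> [-1]
  satisfied 3 clause(s); 1 remain; assigned so far: [2, 3]
unit clause [-1] forces x1=F; simplify:
  satisfied 1 clause(s); 0 remain; assigned so far: [1, 2, 3]

Answer: 0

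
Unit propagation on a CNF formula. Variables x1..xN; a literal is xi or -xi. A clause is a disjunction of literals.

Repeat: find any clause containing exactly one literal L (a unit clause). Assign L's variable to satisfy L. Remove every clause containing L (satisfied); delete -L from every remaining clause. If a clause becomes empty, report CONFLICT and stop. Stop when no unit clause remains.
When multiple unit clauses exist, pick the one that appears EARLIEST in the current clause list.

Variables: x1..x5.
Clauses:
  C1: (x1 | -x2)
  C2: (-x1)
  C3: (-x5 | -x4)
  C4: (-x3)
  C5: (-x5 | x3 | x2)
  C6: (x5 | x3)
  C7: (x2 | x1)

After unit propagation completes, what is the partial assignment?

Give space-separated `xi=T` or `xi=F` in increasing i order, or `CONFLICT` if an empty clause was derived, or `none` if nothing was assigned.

Answer: CONFLICT

Derivation:
unit clause [-1] forces x1=F; simplify:
  drop 1 from [1, -2] -> [-2]
  drop 1 from [2, 1] -> [2]
  satisfied 1 clause(s); 6 remain; assigned so far: [1]
unit clause [-2] forces x2=F; simplify:
  drop 2 from [-5, 3, 2] -> [-5, 3]
  drop 2 from [2] -> [] (empty!)
  satisfied 1 clause(s); 5 remain; assigned so far: [1, 2]
CONFLICT (empty clause)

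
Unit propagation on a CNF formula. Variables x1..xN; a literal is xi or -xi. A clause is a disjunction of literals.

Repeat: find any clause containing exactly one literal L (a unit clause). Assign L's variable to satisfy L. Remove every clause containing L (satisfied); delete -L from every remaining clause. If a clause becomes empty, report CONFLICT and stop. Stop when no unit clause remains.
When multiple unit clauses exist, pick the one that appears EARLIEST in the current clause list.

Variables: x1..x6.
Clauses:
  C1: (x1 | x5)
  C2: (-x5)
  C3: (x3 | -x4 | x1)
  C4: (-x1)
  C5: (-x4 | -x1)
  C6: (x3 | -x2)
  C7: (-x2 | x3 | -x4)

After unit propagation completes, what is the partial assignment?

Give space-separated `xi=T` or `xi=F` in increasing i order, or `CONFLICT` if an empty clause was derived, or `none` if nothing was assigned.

Answer: CONFLICT

Derivation:
unit clause [-5] forces x5=F; simplify:
  drop 5 from [1, 5] -> [1]
  satisfied 1 clause(s); 6 remain; assigned so far: [5]
unit clause [1] forces x1=T; simplify:
  drop -1 from [-1] -> [] (empty!)
  drop -1 from [-4, -1] -> [-4]
  satisfied 2 clause(s); 4 remain; assigned so far: [1, 5]
CONFLICT (empty clause)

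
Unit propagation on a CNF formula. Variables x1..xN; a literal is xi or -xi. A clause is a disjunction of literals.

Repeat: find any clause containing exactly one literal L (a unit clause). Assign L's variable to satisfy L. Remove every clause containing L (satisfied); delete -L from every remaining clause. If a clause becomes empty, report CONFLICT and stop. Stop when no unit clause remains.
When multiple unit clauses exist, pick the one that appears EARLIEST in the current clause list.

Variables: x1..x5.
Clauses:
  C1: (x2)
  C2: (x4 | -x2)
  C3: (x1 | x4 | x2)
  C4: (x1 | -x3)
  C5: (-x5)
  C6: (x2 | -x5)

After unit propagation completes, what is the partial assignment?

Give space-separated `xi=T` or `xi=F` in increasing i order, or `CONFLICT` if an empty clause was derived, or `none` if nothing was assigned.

Answer: x2=T x4=T x5=F

Derivation:
unit clause [2] forces x2=T; simplify:
  drop -2 from [4, -2] -> [4]
  satisfied 3 clause(s); 3 remain; assigned so far: [2]
unit clause [4] forces x4=T; simplify:
  satisfied 1 clause(s); 2 remain; assigned so far: [2, 4]
unit clause [-5] forces x5=F; simplify:
  satisfied 1 clause(s); 1 remain; assigned so far: [2, 4, 5]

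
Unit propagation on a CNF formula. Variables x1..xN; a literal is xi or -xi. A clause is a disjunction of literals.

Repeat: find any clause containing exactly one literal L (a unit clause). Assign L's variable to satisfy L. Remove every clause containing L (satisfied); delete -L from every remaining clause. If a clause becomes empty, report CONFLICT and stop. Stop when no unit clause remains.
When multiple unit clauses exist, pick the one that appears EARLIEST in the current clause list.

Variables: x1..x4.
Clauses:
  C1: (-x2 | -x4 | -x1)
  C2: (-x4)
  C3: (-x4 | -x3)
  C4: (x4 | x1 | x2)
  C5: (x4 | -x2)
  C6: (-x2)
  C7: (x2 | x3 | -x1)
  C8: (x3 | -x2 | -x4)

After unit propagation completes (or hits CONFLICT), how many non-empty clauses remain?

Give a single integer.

Answer: 0

Derivation:
unit clause [-4] forces x4=F; simplify:
  drop 4 from [4, 1, 2] -> [1, 2]
  drop 4 from [4, -2] -> [-2]
  satisfied 4 clause(s); 4 remain; assigned so far: [4]
unit clause [-2] forces x2=F; simplify:
  drop 2 from [1, 2] -> [1]
  drop 2 from [2, 3, -1] -> [3, -1]
  satisfied 2 clause(s); 2 remain; assigned so far: [2, 4]
unit clause [1] forces x1=T; simplify:
  drop -1 from [3, -1] -> [3]
  satisfied 1 clause(s); 1 remain; assigned so far: [1, 2, 4]
unit clause [3] forces x3=T; simplify:
  satisfied 1 clause(s); 0 remain; assigned so far: [1, 2, 3, 4]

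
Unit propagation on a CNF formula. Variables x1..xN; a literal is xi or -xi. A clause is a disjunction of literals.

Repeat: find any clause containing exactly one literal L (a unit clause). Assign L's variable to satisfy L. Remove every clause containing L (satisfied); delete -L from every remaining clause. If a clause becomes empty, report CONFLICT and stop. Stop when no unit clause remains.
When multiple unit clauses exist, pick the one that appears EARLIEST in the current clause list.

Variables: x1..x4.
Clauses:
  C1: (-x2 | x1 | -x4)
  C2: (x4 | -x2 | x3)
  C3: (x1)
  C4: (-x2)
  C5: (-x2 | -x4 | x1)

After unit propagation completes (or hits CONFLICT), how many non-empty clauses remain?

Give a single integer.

unit clause [1] forces x1=T; simplify:
  satisfied 3 clause(s); 2 remain; assigned so far: [1]
unit clause [-2] forces x2=F; simplify:
  satisfied 2 clause(s); 0 remain; assigned so far: [1, 2]

Answer: 0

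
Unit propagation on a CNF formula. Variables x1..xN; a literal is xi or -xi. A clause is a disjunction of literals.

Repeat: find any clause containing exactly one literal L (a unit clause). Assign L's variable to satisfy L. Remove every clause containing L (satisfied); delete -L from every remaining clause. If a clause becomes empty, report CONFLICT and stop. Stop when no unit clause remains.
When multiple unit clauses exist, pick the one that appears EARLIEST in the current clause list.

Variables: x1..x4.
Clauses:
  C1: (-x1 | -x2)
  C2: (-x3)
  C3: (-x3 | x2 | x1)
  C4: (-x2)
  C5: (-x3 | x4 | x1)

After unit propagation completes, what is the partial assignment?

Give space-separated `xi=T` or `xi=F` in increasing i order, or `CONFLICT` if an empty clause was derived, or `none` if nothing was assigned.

unit clause [-3] forces x3=F; simplify:
  satisfied 3 clause(s); 2 remain; assigned so far: [3]
unit clause [-2] forces x2=F; simplify:
  satisfied 2 clause(s); 0 remain; assigned so far: [2, 3]

Answer: x2=F x3=F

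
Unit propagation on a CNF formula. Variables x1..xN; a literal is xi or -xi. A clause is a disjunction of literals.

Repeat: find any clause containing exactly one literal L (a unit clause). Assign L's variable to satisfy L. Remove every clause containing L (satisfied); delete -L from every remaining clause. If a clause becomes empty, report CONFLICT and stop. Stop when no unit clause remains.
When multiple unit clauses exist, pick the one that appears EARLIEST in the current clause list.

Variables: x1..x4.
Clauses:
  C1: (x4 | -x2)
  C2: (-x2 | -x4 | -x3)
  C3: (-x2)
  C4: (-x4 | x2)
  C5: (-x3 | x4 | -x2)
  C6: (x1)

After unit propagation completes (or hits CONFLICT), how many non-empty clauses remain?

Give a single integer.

Answer: 0

Derivation:
unit clause [-2] forces x2=F; simplify:
  drop 2 from [-4, 2] -> [-4]
  satisfied 4 clause(s); 2 remain; assigned so far: [2]
unit clause [-4] forces x4=F; simplify:
  satisfied 1 clause(s); 1 remain; assigned so far: [2, 4]
unit clause [1] forces x1=T; simplify:
  satisfied 1 clause(s); 0 remain; assigned so far: [1, 2, 4]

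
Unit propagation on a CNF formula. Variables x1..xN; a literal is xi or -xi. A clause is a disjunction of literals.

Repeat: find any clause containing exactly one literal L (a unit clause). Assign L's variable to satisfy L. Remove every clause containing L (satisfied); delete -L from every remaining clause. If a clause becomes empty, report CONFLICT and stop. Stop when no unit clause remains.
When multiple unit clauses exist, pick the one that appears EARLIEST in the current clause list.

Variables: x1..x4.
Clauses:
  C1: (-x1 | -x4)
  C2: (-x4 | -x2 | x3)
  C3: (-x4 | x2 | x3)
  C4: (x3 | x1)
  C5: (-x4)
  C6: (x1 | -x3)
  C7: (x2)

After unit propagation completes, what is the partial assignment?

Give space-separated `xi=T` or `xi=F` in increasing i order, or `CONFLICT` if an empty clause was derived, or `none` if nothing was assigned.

Answer: x2=T x4=F

Derivation:
unit clause [-4] forces x4=F; simplify:
  satisfied 4 clause(s); 3 remain; assigned so far: [4]
unit clause [2] forces x2=T; simplify:
  satisfied 1 clause(s); 2 remain; assigned so far: [2, 4]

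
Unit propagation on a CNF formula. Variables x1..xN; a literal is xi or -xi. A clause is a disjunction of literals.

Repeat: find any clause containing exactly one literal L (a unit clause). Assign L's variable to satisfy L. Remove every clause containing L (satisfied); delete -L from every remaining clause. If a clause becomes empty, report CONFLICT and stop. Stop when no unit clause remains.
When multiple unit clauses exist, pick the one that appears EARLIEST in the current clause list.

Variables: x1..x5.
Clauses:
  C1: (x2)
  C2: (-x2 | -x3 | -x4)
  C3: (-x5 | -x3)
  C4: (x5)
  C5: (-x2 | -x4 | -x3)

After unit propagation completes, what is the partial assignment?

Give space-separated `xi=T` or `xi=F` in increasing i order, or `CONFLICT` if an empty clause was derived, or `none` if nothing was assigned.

Answer: x2=T x3=F x5=T

Derivation:
unit clause [2] forces x2=T; simplify:
  drop -2 from [-2, -3, -4] -> [-3, -4]
  drop -2 from [-2, -4, -3] -> [-4, -3]
  satisfied 1 clause(s); 4 remain; assigned so far: [2]
unit clause [5] forces x5=T; simplify:
  drop -5 from [-5, -3] -> [-3]
  satisfied 1 clause(s); 3 remain; assigned so far: [2, 5]
unit clause [-3] forces x3=F; simplify:
  satisfied 3 clause(s); 0 remain; assigned so far: [2, 3, 5]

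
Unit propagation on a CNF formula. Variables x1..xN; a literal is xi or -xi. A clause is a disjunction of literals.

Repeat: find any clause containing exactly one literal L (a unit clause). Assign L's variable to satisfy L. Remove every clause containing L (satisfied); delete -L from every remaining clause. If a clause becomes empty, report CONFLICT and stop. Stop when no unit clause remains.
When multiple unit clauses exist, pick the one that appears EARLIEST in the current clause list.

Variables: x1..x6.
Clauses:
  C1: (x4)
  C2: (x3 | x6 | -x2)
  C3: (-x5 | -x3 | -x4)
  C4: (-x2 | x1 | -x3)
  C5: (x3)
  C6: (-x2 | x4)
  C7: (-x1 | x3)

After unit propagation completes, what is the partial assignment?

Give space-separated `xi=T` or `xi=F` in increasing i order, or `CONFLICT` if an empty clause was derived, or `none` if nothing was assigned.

unit clause [4] forces x4=T; simplify:
  drop -4 from [-5, -3, -4] -> [-5, -3]
  satisfied 2 clause(s); 5 remain; assigned so far: [4]
unit clause [3] forces x3=T; simplify:
  drop -3 from [-5, -3] -> [-5]
  drop -3 from [-2, 1, -3] -> [-2, 1]
  satisfied 3 clause(s); 2 remain; assigned so far: [3, 4]
unit clause [-5] forces x5=F; simplify:
  satisfied 1 clause(s); 1 remain; assigned so far: [3, 4, 5]

Answer: x3=T x4=T x5=F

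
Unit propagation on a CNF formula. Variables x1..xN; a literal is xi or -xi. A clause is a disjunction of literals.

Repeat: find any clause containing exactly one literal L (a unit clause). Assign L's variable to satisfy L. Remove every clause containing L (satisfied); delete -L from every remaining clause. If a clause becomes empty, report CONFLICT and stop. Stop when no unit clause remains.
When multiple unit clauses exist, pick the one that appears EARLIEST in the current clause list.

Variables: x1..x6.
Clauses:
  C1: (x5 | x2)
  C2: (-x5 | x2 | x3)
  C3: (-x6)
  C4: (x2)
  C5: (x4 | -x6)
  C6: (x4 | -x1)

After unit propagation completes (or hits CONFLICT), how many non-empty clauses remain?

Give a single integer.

unit clause [-6] forces x6=F; simplify:
  satisfied 2 clause(s); 4 remain; assigned so far: [6]
unit clause [2] forces x2=T; simplify:
  satisfied 3 clause(s); 1 remain; assigned so far: [2, 6]

Answer: 1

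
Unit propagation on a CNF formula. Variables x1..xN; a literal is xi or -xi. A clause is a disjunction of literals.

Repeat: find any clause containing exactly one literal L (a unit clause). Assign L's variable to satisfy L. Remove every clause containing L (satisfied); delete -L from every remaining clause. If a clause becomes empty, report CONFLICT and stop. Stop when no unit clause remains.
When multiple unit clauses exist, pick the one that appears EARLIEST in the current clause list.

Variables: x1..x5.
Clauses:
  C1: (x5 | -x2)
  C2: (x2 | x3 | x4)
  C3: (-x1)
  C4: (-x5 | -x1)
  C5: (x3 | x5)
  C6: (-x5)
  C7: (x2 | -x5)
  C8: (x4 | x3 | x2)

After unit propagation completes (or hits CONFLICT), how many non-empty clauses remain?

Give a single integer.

unit clause [-1] forces x1=F; simplify:
  satisfied 2 clause(s); 6 remain; assigned so far: [1]
unit clause [-5] forces x5=F; simplify:
  drop 5 from [5, -2] -> [-2]
  drop 5 from [3, 5] -> [3]
  satisfied 2 clause(s); 4 remain; assigned so far: [1, 5]
unit clause [-2] forces x2=F; simplify:
  drop 2 from [2, 3, 4] -> [3, 4]
  drop 2 from [4, 3, 2] -> [4, 3]
  satisfied 1 clause(s); 3 remain; assigned so far: [1, 2, 5]
unit clause [3] forces x3=T; simplify:
  satisfied 3 clause(s); 0 remain; assigned so far: [1, 2, 3, 5]

Answer: 0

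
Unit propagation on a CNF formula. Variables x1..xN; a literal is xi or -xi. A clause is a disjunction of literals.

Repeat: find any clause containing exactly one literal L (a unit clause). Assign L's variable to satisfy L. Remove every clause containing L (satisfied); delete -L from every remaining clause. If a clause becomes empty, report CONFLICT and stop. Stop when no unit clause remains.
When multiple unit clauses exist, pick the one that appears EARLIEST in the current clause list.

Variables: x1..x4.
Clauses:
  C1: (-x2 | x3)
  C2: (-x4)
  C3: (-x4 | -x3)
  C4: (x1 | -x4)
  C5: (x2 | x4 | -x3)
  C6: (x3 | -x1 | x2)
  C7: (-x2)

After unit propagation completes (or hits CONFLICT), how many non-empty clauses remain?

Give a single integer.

Answer: 0

Derivation:
unit clause [-4] forces x4=F; simplify:
  drop 4 from [2, 4, -3] -> [2, -3]
  satisfied 3 clause(s); 4 remain; assigned so far: [4]
unit clause [-2] forces x2=F; simplify:
  drop 2 from [2, -3] -> [-3]
  drop 2 from [3, -1, 2] -> [3, -1]
  satisfied 2 clause(s); 2 remain; assigned so far: [2, 4]
unit clause [-3] forces x3=F; simplify:
  drop 3 from [3, -1] -> [-1]
  satisfied 1 clause(s); 1 remain; assigned so far: [2, 3, 4]
unit clause [-1] forces x1=F; simplify:
  satisfied 1 clause(s); 0 remain; assigned so far: [1, 2, 3, 4]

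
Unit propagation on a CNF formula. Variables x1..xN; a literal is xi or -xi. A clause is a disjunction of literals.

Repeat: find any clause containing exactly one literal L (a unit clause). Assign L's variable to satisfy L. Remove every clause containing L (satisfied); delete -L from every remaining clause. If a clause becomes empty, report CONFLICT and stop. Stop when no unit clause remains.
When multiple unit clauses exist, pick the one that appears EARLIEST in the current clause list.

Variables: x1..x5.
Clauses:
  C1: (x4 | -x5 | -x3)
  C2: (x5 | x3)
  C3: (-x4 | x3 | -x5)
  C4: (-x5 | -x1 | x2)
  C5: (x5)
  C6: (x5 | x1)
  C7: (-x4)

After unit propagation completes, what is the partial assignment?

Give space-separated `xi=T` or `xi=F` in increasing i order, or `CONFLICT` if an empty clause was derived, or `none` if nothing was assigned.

unit clause [5] forces x5=T; simplify:
  drop -5 from [4, -5, -3] -> [4, -3]
  drop -5 from [-4, 3, -5] -> [-4, 3]
  drop -5 from [-5, -1, 2] -> [-1, 2]
  satisfied 3 clause(s); 4 remain; assigned so far: [5]
unit clause [-4] forces x4=F; simplify:
  drop 4 from [4, -3] -> [-3]
  satisfied 2 clause(s); 2 remain; assigned so far: [4, 5]
unit clause [-3] forces x3=F; simplify:
  satisfied 1 clause(s); 1 remain; assigned so far: [3, 4, 5]

Answer: x3=F x4=F x5=T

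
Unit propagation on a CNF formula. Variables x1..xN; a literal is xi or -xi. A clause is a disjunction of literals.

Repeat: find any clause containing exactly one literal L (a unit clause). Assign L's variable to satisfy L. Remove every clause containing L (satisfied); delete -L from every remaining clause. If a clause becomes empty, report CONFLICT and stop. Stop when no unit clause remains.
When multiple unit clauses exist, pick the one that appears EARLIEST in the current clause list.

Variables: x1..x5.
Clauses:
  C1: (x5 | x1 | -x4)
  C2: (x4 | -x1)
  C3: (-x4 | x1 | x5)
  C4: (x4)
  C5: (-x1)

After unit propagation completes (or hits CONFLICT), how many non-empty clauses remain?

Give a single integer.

unit clause [4] forces x4=T; simplify:
  drop -4 from [5, 1, -4] -> [5, 1]
  drop -4 from [-4, 1, 5] -> [1, 5]
  satisfied 2 clause(s); 3 remain; assigned so far: [4]
unit clause [-1] forces x1=F; simplify:
  drop 1 from [5, 1] -> [5]
  drop 1 from [1, 5] -> [5]
  satisfied 1 clause(s); 2 remain; assigned so far: [1, 4]
unit clause [5] forces x5=T; simplify:
  satisfied 2 clause(s); 0 remain; assigned so far: [1, 4, 5]

Answer: 0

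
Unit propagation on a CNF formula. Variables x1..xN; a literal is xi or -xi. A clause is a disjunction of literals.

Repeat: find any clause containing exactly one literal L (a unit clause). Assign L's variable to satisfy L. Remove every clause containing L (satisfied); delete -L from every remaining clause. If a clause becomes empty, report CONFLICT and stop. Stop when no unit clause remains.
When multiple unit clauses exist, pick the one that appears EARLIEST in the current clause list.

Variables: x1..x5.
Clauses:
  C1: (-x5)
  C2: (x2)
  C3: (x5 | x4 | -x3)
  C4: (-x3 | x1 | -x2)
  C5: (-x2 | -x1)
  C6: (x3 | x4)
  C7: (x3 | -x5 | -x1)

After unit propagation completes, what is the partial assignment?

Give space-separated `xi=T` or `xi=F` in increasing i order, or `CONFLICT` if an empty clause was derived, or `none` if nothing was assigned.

unit clause [-5] forces x5=F; simplify:
  drop 5 from [5, 4, -3] -> [4, -3]
  satisfied 2 clause(s); 5 remain; assigned so far: [5]
unit clause [2] forces x2=T; simplify:
  drop -2 from [-3, 1, -2] -> [-3, 1]
  drop -2 from [-2, -1] -> [-1]
  satisfied 1 clause(s); 4 remain; assigned so far: [2, 5]
unit clause [-1] forces x1=F; simplify:
  drop 1 from [-3, 1] -> [-3]
  satisfied 1 clause(s); 3 remain; assigned so far: [1, 2, 5]
unit clause [-3] forces x3=F; simplify:
  drop 3 from [3, 4] -> [4]
  satisfied 2 clause(s); 1 remain; assigned so far: [1, 2, 3, 5]
unit clause [4] forces x4=T; simplify:
  satisfied 1 clause(s); 0 remain; assigned so far: [1, 2, 3, 4, 5]

Answer: x1=F x2=T x3=F x4=T x5=F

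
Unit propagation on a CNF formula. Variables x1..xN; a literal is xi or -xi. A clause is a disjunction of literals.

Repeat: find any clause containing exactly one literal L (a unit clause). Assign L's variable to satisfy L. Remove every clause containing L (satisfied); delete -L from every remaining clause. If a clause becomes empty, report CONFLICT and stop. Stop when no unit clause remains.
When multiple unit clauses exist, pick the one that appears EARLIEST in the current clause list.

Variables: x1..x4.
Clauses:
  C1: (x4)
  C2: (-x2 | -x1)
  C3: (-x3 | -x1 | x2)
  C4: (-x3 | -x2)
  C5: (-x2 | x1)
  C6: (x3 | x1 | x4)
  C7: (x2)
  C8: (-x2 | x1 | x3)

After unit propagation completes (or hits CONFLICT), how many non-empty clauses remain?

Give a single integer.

Answer: 2

Derivation:
unit clause [4] forces x4=T; simplify:
  satisfied 2 clause(s); 6 remain; assigned so far: [4]
unit clause [2] forces x2=T; simplify:
  drop -2 from [-2, -1] -> [-1]
  drop -2 from [-3, -2] -> [-3]
  drop -2 from [-2, 1] -> [1]
  drop -2 from [-2, 1, 3] -> [1, 3]
  satisfied 2 clause(s); 4 remain; assigned so far: [2, 4]
unit clause [-1] forces x1=F; simplify:
  drop 1 from [1] -> [] (empty!)
  drop 1 from [1, 3] -> [3]
  satisfied 1 clause(s); 3 remain; assigned so far: [1, 2, 4]
CONFLICT (empty clause)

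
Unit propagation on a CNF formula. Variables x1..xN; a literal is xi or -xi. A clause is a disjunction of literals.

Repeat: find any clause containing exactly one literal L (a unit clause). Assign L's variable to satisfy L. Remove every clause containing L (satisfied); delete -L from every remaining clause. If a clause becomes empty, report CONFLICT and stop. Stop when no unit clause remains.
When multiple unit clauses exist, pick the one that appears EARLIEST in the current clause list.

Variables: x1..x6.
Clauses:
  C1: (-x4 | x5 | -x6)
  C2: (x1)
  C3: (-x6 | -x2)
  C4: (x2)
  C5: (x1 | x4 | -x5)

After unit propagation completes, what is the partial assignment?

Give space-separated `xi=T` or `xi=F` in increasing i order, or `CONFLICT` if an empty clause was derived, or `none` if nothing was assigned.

Answer: x1=T x2=T x6=F

Derivation:
unit clause [1] forces x1=T; simplify:
  satisfied 2 clause(s); 3 remain; assigned so far: [1]
unit clause [2] forces x2=T; simplify:
  drop -2 from [-6, -2] -> [-6]
  satisfied 1 clause(s); 2 remain; assigned so far: [1, 2]
unit clause [-6] forces x6=F; simplify:
  satisfied 2 clause(s); 0 remain; assigned so far: [1, 2, 6]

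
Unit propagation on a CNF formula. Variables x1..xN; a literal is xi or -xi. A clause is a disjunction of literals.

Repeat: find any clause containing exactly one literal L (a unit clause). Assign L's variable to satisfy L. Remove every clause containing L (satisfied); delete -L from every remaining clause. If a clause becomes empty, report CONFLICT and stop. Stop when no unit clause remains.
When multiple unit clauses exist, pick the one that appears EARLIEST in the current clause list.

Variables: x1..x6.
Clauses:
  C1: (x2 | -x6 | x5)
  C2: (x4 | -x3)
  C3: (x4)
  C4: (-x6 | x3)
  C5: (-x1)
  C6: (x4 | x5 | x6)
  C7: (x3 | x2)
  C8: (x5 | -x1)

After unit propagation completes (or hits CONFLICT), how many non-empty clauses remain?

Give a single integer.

unit clause [4] forces x4=T; simplify:
  satisfied 3 clause(s); 5 remain; assigned so far: [4]
unit clause [-1] forces x1=F; simplify:
  satisfied 2 clause(s); 3 remain; assigned so far: [1, 4]

Answer: 3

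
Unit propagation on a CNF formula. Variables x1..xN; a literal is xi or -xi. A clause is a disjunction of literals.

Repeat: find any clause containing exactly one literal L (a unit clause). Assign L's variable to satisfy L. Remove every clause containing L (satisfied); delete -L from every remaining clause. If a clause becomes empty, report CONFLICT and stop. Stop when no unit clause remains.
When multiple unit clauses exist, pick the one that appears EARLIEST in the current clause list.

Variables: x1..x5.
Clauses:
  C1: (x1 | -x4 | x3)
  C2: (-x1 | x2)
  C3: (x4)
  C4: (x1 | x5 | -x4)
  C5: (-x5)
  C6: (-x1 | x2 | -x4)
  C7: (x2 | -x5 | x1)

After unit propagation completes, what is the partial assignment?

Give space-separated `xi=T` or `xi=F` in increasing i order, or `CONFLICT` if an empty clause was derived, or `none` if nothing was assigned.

unit clause [4] forces x4=T; simplify:
  drop -4 from [1, -4, 3] -> [1, 3]
  drop -4 from [1, 5, -4] -> [1, 5]
  drop -4 from [-1, 2, -4] -> [-1, 2]
  satisfied 1 clause(s); 6 remain; assigned so far: [4]
unit clause [-5] forces x5=F; simplify:
  drop 5 from [1, 5] -> [1]
  satisfied 2 clause(s); 4 remain; assigned so far: [4, 5]
unit clause [1] forces x1=T; simplify:
  drop -1 from [-1, 2] -> [2]
  drop -1 from [-1, 2] -> [2]
  satisfied 2 clause(s); 2 remain; assigned so far: [1, 4, 5]
unit clause [2] forces x2=T; simplify:
  satisfied 2 clause(s); 0 remain; assigned so far: [1, 2, 4, 5]

Answer: x1=T x2=T x4=T x5=F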